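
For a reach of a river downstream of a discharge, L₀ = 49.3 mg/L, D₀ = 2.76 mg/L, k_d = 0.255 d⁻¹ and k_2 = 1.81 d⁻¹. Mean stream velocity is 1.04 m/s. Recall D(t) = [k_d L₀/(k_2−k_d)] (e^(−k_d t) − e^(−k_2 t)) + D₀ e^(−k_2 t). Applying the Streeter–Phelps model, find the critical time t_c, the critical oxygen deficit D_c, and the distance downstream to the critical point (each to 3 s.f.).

With k_2/k_d = 7.098 and 1 − D₀(k_2−k_d)/(k_d L₀) = 0.6586,
t_c = ln(7.098 × 0.6586) / (1.81 − 0.255) = ln(4.675) / 1.555 = 1.542/1.555 = 0.9918 d.
L(t_c) = L₀ e^(−k_d t_c) = 49.3 × 0.7765 = 38.28 mg/L, and at the critical point k_2 D_c = k_d L, so D_c = (0.255/1.81) × 38.28 = 5.394 mg/L.
x_c = v t_c = 1.04 m/s × 0.9918 d × 86400 s/d = 89120 m ≈ 89.1 km.

t_c ≈ 0.992 d; D_c ≈ 5.39 mg/L; x_c ≈ 89.1 km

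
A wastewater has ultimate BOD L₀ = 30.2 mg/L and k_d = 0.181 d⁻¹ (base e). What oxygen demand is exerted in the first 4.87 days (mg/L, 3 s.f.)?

y_t = L₀(1 − e^(−k_d t)) = 30.2 × (1 − e^(−0.181×4.87))
= 30.2 × (1 − 0.4142) = 30.2 × 0.5858 = 17.69 mg/L.

y ≈ 17.7 mg/L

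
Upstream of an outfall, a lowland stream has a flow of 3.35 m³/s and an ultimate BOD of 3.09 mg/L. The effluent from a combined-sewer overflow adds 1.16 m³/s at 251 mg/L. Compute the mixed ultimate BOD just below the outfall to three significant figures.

66.9 mg/L

Flow-weighted mixing: C = (Q_r C_r + Q_w C_w)/(Q_r + Q_w)
= (3.35×3.09 + 1.16×251)/(3.35 + 1.16) = 301.5/4.510 = 66.85 mg/L.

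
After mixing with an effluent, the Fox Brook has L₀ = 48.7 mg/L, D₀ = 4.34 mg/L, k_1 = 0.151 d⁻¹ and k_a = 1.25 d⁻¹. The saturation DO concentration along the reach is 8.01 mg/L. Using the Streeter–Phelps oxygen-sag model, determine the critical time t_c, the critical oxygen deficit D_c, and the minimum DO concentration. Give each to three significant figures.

t_c = [1/(k_a−k_1)] ln[(k_a/k_1)(1 − D₀(k_a−k_1)/(k_1 L₀))]
= [1/(1.25−0.151)] ln[(1.25/0.151)(1 − 4.34×1.099/(0.151×48.7))]
= (1/1.099) ln[8.278 × 0.3514] = 0.9099 × ln(2.909) = 0.9099 × 1.068 = 0.9716 d.
D_c = (k_1/k_a) L₀ e^(−k_1 t_c) = (0.151/1.25) × 48.7 × e^(−0.151×0.9716) = 0.1208 × 48.7 × 0.8635 = 5.080 mg/L.
Minimum DO = C_s − D_c = 8.01 − 5.080 = 2.930 mg/L.

t_c ≈ 0.972 d; D_c ≈ 5.08 mg/L; min DO ≈ 2.93 mg/L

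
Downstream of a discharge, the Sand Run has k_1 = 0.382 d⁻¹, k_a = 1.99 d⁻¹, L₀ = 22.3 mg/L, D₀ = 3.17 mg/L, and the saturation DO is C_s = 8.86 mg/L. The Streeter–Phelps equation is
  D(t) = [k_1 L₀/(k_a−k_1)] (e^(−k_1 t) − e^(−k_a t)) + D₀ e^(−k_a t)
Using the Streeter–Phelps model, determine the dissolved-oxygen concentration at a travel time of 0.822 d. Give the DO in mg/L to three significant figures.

DO ≈ 5.40 mg/L

k_1 L₀/(k_a−k_1) = 0.382×22.3/(1.99−0.382) = 8.519/1.608 = 5.298 mg/L.
e^(−k_1 t) = e^(−0.382×0.8220) = 0.7305; e^(−k_a t) = e^(−1.99×0.8220) = 0.1948.
D = 5.298 × (0.7305 − 0.1948) + 3.17 × 0.1948 = 2.838 + 0.6175 = 3.456 mg/L.
DO = C_s − D = 8.86 − 3.456 = 5.404 mg/L.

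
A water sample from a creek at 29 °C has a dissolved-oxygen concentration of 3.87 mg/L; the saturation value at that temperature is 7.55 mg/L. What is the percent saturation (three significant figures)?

% saturation = C/C_s × 100 = 3.87/7.55 × 100 = 51.3 %.

51.3 % saturation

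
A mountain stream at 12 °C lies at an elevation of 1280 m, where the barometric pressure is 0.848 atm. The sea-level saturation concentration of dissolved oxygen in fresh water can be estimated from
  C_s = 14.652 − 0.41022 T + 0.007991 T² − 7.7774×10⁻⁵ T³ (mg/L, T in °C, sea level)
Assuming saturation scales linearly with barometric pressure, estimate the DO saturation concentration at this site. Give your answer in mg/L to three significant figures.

At sea level: C_s = 14.652 − 0.41022×12 + 0.007991×12² − 7.7774×10⁻⁵×12³ = 10.75 mg/L.
Pressure correction: C_s' = 10.75 × 0.848 = 9.112 mg/L.

C_s ≈ 9.11 mg/L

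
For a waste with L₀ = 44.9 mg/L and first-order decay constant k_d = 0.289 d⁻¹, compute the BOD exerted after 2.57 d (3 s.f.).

y ≈ 23.5 mg/L

y_t = L₀(1 − e^(−k_d t)) = 44.9 × (1 − e^(−0.289×2.57))
= 44.9 × (1 − 0.4758) = 44.9 × 0.5242 = 23.54 mg/L.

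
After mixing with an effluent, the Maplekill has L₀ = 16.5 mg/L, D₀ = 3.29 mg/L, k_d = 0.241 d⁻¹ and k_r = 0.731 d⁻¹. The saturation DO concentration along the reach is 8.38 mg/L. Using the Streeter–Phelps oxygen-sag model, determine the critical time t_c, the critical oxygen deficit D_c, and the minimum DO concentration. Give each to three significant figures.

With k_r/k_d = 3.033 and 1 − D₀(k_r−k_d)/(k_d L₀) = 0.5946,
t_c = ln(3.033 × 0.5946) / (0.731 − 0.241) = ln(1.804) / 0.4900 = 0.5897/0.4900 = 1.204 d.
D_c = (k_d/k_r) L₀ e^(−k_d t_c) = (0.241/0.731) × 16.5 × e^(−0.241×1.204) = 0.3297 × 16.5 × 0.7482 = 4.070 mg/L.
Minimum DO = C_s − D_c = 8.38 − 4.070 = 4.310 mg/L.

t_c ≈ 1.20 d; D_c ≈ 4.07 mg/L; min DO ≈ 4.31 mg/L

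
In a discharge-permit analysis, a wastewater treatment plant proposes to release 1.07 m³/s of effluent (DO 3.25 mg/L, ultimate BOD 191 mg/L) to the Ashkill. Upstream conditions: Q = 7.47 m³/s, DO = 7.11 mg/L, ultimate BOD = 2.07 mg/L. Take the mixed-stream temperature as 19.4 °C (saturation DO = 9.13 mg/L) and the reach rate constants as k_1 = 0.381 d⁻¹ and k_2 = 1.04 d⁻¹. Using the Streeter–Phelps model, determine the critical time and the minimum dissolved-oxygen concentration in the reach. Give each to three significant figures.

t_c ≈ 1.24 d; minimum DO ≈ 3.26 mg/L

Mixed DO = (7.47×7.11 + 1.07×3.25)/(7.47+1.07) = 56.59/8.540 = 6.626 mg/L.
Mixed L₀ = (7.47×2.07 + 1.07×191)/(8.540) = 219.8/8.540 = 25.74 mg/L.
Initial deficit D₀ = C_s − DO₀ = 9.13 − 6.626 = 2.504 mg/L.
t_c = (1/0.6590) ln[(1.04/0.381)(1 − 2.504×0.6590/(0.381×25.74))] = 1.517 × ln(2.270) = 1.244 d.
D_c = (0.381/1.04) × 25.74 × e^(−0.381×1.244) = 0.3663 × 25.74 × 0.6225 = 5.870 mg/L.
Minimum DO = 9.13 − 5.870 = 3.260 mg/L.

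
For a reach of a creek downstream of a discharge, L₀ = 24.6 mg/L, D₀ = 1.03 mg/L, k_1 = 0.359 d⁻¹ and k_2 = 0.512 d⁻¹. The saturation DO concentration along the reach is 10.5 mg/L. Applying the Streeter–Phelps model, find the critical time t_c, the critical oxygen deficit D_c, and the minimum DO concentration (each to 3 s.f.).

t_c ≈ 2.20 d; D_c ≈ 7.82 mg/L; min DO ≈ 2.68 mg/L

t_c = [1/(k_2−k_1)] ln[(k_2/k_1)(1 − D₀(k_2−k_1)/(k_1 L₀))]
= [1/(0.512−0.359)] ln[(0.512/0.359)(1 − 1.03×0.1530/(0.359×24.6))]
= (1/0.1530) ln[1.426 × 0.9822] = 6.536 × ln(1.401) = 6.536 × 0.3370 = 2.203 d.
L(t_c) = L₀ e^(−k_1 t_c) = 24.6 × 0.4535 = 11.16 mg/L, and at the critical point k_2 D_c = k_1 L, so D_c = (0.359/0.512) × 11.16 = 7.823 mg/L.
Minimum DO = C_s − D_c = 10.5 − 7.823 = 2.677 mg/L.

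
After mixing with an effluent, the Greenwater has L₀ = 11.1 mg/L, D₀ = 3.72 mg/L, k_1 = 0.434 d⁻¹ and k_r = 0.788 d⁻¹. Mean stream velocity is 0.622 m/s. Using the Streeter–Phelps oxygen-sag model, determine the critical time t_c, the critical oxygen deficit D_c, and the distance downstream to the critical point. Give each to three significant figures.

t_c ≈ 0.783 d; D_c ≈ 4.35 mg/L; x_c ≈ 42.1 km

With k_r/k_1 = 1.816 and 1 − D₀(k_r−k_1)/(k_1 L₀) = 0.7266,
t_c = ln(1.816 × 0.7266) / (0.788 − 0.434) = ln(1.319) / 0.3540 = 0.2771/0.3540 = 0.7829 d.
L(t_c) = L₀ e^(−k_1 t_c) = 11.1 × 0.7119 = 7.903 mg/L, and at the critical point k_r D_c = k_1 L, so D_c = (0.434/0.788) × 7.903 = 4.352 mg/L.
x_c = v t_c = 0.622 m/s × 0.7829 d × 86400 s/d = 42070 m ≈ 42.1 km.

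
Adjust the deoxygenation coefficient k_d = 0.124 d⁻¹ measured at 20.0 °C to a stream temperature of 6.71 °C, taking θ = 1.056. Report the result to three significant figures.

k_d ≈ 0.0601 d⁻¹

k_d(T₂) = k_d(T₁) · θ^(T₂−T₁) = 0.124 × 1.056^(6.71−20.0)
= 0.124 × 1.056^-13.3 = 0.124 × 0.4847 = 0.06011 d⁻¹.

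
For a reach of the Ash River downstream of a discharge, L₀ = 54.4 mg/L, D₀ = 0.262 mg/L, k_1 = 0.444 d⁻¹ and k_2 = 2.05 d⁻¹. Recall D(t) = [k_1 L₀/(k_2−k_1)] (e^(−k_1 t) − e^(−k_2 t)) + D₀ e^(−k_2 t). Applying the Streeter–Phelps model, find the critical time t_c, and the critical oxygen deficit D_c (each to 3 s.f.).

With k_2/k_1 = 4.617 and 1 − D₀(k_2−k_1)/(k_1 L₀) = 0.9826,
t_c = ln(4.617 × 0.9826) / (2.05 − 0.444) = ln(4.537) / 1.606 = 1.512/1.606 = 0.9416 d.
L(t_c) = L₀ e^(−k_1 t_c) = 54.4 × 0.6583 = 35.81 mg/L, and at the critical point k_2 D_c = k_1 L, so D_c = (0.444/2.05) × 35.81 = 7.756 mg/L.

t_c ≈ 0.942 d; D_c ≈ 7.76 mg/L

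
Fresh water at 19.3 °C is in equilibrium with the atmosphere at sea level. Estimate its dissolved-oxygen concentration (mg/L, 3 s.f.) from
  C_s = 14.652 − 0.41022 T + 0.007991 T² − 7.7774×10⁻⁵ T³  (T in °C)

C_s = 14.652 − 0.41022×19.3 + 0.007991×19.3² − 7.7774×10⁻⁵×19.3³ = 9.152 mg/L.

C_s ≈ 9.15 mg/L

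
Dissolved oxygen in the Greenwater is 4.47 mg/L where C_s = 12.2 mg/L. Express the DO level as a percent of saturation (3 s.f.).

% saturation = C/C_s × 100 = 4.47/12.2 × 100 = 36.6 %.

36.6 % saturation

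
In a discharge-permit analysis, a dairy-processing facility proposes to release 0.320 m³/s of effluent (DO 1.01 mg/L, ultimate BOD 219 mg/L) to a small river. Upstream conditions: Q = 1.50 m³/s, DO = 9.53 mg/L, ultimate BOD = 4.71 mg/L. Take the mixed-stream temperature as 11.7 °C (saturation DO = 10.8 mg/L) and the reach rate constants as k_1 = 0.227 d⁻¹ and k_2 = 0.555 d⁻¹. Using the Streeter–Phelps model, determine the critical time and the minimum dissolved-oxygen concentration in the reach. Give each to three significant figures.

Mixed DO = (1.50×9.53 + 0.320×1.01)/(1.50+0.320) = 14.62/1.820 = 8.032 mg/L.
Mixed L₀ = (1.50×4.71 + 0.320×219)/(1.820) = 77.14/1.820 = 42.39 mg/L.
Initial deficit D₀ = C_s − DO₀ = 10.8 − 8.032 = 2.768 mg/L.
t_c = (1/0.3280) ln[(0.555/0.227)(1 − 2.768×0.3280/(0.227×42.39))] = 3.049 × ln(2.214) = 2.423 d.
D_c = (0.227/0.555) × 42.39 × e^(−0.227×2.423) = 0.4090 × 42.39 × 0.5769 = 10.00 mg/L.
Minimum DO = 10.8 − 10.00 = 0.7989 mg/L.

t_c ≈ 2.42 d; minimum DO ≈ 0.799 mg/L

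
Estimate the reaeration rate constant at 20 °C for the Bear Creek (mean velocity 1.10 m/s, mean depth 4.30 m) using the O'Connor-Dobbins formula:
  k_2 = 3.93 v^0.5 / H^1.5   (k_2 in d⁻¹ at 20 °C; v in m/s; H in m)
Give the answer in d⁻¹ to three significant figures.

k_2 = 3.93 × 1.10^0.5 / 4.30^1.5 = 3.93 × 1.049 / 8.917 = 0.4623 d⁻¹.

k_2 ≈ 0.462 d⁻¹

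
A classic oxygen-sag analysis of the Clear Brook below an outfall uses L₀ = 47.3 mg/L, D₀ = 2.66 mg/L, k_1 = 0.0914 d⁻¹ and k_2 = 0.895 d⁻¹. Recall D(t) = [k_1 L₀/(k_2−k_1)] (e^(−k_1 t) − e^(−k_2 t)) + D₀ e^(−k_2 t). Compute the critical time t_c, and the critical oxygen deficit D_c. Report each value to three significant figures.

t_c ≈ 1.99 d; D_c ≈ 4.03 mg/L

At the critical point dD/dt = 0, so k_1 L₀ e^(−k_1 t) = k_2 D. Substituting D(t) from the Streeter–Phelps equation and solving for t gives
t_c = ln[(k_2/k_1)(1 − D₀(k_2−k_1)/(k_1 L₀))] / (k_2−k_1).
Here k_2−k_1 = 0.8036 d⁻¹ and 1 − D₀(k_2−k_1)/(k_1 L₀) = 1 − 2.66×0.8036/(0.0914×47.3) = 0.5056, so
t_c = ln(9.792 × 0.5056) / 0.8036 = 1.599 / 0.8036 = 1.990 d.
D_c = (k_1/k_2) L₀ e^(−k_1 t_c) = (0.0914/0.895) × 47.3 × e^(−0.0914×1.990) = 0.1021 × 47.3 × 0.8337 = 4.027 mg/L.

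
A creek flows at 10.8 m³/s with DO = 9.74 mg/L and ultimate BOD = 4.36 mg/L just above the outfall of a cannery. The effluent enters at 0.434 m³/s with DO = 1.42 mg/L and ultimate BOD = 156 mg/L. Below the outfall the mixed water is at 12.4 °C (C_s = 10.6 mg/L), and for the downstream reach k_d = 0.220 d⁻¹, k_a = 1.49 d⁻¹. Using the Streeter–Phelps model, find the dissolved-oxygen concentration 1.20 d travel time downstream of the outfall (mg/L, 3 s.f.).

DO ≈ 9.34 mg/L

Mixed DO = (10.8×9.74 + 0.434×1.42)/(10.8+0.434) = 105.8/11.23 = 9.419 mg/L.
Mixed L₀ = (10.8×4.36 + 0.434×156)/(11.23) = 114.8/11.23 = 10.22 mg/L.
Initial deficit D₀ = C_s − DO₀ = 10.6 − 9.419 = 1.181 mg/L.
D(1.20) = [0.220×10.22/(1.49−0.220)](e^(−0.220×1.20) − e^(−1.49×1.20)) + 1.181 e^(−1.49×1.20)
= 1.770 × (0.7680 − 0.1673) + 1.181 × 0.1673 = 1.261 mg/L.
DO = 10.6 − 1.261 = 9.339 mg/L.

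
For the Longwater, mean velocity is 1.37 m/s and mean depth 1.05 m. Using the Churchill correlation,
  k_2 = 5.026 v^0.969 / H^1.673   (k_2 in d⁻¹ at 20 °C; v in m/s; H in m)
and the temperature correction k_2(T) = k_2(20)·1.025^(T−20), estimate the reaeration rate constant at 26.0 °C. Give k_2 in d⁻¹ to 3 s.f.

k_2 ≈ 7.29 d⁻¹

k_2(20) = 5.026 × 1.37^0.969 / 1.05^1.673 = 5.026 × 1.357 / 1.085 = 6.284 d⁻¹.
k_2(26.0) = 6.284 × 1.025^(26.0−20) = 6.284 × 1.160 = 7.288 d⁻¹.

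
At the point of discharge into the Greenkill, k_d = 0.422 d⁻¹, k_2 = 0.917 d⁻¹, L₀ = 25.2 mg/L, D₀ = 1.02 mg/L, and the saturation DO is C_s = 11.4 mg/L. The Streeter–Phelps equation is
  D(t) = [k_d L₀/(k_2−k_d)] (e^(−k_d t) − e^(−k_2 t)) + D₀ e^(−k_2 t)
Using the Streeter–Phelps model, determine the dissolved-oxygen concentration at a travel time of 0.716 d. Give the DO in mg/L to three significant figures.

DO ≈ 6.13 mg/L

k_d L₀/(k_2−k_d) = 0.422×25.2/(0.917−0.422) = 10.63/0.4950 = 21.48 mg/L.
e^(−k_d t) = e^(−0.422×0.7160) = 0.7392; e^(−k_2 t) = e^(−0.917×0.7160) = 0.5186.
D = 21.48 × (0.7392 − 0.5186) + 1.02 × 0.5186 = 4.739 + 0.5290 = 5.268 mg/L.
DO = C_s − D = 11.4 − 5.268 = 6.132 mg/L.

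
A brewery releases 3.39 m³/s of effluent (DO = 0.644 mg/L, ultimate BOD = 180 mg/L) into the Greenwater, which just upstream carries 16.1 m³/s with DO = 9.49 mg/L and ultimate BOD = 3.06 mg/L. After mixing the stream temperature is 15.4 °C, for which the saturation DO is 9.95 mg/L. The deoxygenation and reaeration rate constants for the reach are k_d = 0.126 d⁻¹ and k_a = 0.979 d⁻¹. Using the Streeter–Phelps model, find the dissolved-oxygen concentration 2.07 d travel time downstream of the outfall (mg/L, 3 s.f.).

Mixed DO = (16.1×9.49 + 3.39×0.644)/(16.1+3.39) = 155.0/19.49 = 7.951 mg/L.
Mixed L₀ = (16.1×3.06 + 3.39×180)/(19.49) = 659.5/19.49 = 33.84 mg/L.
Initial deficit D₀ = C_s − DO₀ = 9.95 − 7.951 = 1.999 mg/L.
D(2.07) = [0.126×33.84/(0.979−0.126)](e^(−0.126×2.07) − e^(−0.979×2.07)) + 1.999 e^(−0.979×2.07)
= 4.998 × (0.7704 − 0.1318) + 1.999 × 0.1318 = 3.455 mg/L.
DO = 9.95 − 3.455 = 6.495 mg/L.

DO ≈ 6.49 mg/L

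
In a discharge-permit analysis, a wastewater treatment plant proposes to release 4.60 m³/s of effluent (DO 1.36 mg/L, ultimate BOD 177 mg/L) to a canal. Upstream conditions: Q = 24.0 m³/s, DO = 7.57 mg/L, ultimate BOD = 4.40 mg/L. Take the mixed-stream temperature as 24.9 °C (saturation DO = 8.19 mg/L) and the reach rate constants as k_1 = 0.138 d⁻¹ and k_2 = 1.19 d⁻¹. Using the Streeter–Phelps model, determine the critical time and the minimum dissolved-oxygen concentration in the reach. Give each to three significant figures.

Mixed DO = (24.0×7.57 + 4.60×1.36)/(24.0+4.60) = 187.9/28.60 = 6.571 mg/L.
Mixed L₀ = (24.0×4.40 + 4.60×177)/(28.60) = 919.8/28.60 = 32.16 mg/L.
Initial deficit D₀ = C_s − DO₀ = 8.19 − 6.571 = 1.619 mg/L.
t_c = (1/1.052) ln[(1.19/0.138)(1 − 1.619×1.052/(0.138×32.16))] = 0.9506 × ln(5.314) = 1.588 d.
D_c = (0.138/1.19) × 32.16 × e^(−0.138×1.588) = 0.1160 × 32.16 × 0.8032 = 2.996 mg/L.
Minimum DO = 8.19 − 2.996 = 5.194 mg/L.

t_c ≈ 1.59 d; minimum DO ≈ 5.19 mg/L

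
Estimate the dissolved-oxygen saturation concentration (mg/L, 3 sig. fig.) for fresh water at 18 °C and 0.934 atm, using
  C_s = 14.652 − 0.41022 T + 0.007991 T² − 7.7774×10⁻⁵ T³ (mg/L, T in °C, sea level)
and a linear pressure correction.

C_s ≈ 8.78 mg/L

At sea level: C_s = 14.652 − 0.41022×18 + 0.007991×18² − 7.7774×10⁻⁵×18³ = 9.404 mg/L.
Pressure correction: C_s' = 9.404 × 0.934 = 8.783 mg/L.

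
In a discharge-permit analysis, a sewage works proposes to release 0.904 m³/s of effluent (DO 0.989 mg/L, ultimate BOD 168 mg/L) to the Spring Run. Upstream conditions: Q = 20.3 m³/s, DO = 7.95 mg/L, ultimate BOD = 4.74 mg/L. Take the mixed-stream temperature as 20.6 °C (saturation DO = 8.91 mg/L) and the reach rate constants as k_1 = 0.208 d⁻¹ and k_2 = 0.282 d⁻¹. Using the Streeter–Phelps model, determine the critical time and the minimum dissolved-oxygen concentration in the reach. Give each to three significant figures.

t_c ≈ 3.59 d; minimum DO ≈ 4.82 mg/L

Mixed DO = (20.3×7.95 + 0.904×0.989)/(20.3+0.904) = 162.3/21.20 = 7.653 mg/L.
Mixed L₀ = (20.3×4.74 + 0.904×168)/(21.20) = 248.1/21.20 = 11.70 mg/L.
Initial deficit D₀ = C_s − DO₀ = 8.91 − 7.653 = 1.257 mg/L.
t_c = (1/0.07400) ln[(0.282/0.208)(1 − 1.257×0.07400/(0.208×11.70))] = 13.51 × ln(1.304) = 3.587 d.
D_c = (0.208/0.282) × 11.70 × e^(−0.208×3.587) = 0.7376 × 11.70 × 0.4743 = 4.093 mg/L.
Minimum DO = 8.91 − 4.093 = 4.817 mg/L.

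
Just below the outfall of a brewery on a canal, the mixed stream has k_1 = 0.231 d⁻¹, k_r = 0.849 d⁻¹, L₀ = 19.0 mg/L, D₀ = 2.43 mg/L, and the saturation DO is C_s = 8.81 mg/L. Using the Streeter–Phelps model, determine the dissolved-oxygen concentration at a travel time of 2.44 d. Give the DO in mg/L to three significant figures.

k_1 L₀/(k_r−k_1) = 0.231×19.0/(0.849−0.231) = 4.389/0.6180 = 7.102 mg/L.
e^(−k_1 t) = e^(−0.231×2.440) = 0.5691; e^(−k_r t) = e^(−0.849×2.440) = 0.1260.
D = 7.102 × (0.5691 − 0.1260) + 2.43 × 0.1260 = 3.147 + 0.3062 = 3.453 mg/L.
DO = C_s − D = 8.81 − 3.453 = 5.357 mg/L.

DO ≈ 5.36 mg/L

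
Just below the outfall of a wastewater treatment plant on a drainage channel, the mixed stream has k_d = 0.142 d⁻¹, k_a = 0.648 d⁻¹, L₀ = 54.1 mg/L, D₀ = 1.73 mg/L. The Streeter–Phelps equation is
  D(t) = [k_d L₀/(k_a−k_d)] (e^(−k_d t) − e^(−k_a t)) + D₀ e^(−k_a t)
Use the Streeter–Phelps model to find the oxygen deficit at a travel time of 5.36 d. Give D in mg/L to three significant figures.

D ≈ 6.68 mg/L

k_d L₀/(k_a−k_d) = 0.142×54.1/(0.648−0.142) = 7.682/0.5060 = 15.18 mg/L.
e^(−k_d t) = e^(−0.142×5.360) = 0.4671; e^(−k_a t) = e^(−0.648×5.360) = 0.03102.
D = 15.18 × (0.4671 − 0.03102) + 1.73 × 0.03102 = 6.621 + 0.05366 = 6.675 mg/L.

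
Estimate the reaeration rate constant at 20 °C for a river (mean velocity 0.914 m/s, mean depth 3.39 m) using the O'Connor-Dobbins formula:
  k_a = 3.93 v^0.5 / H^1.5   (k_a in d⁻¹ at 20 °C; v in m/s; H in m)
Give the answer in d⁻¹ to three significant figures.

k_a = 3.93 × 0.914^0.5 / 3.39^1.5 = 3.93 × 0.9560 / 6.242 = 0.6020 d⁻¹.

k_a ≈ 0.602 d⁻¹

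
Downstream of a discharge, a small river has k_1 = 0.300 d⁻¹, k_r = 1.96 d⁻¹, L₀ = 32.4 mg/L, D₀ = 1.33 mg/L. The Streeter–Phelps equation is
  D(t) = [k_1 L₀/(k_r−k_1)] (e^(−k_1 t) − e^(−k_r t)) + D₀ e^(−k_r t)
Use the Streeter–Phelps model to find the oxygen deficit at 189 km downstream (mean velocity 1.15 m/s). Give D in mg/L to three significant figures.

D ≈ 3.20 mg/L

Travel time t = x/v = 189 km / (1.15 m/s) = 189000 m / 1.15 m/s = 164300 s = 1.902 d.
k_1 L₀/(k_r−k_1) = 0.300×32.4/(1.96−0.300) = 9.720/1.660 = 5.855 mg/L.
e^(−k_1 t) = e^(−0.300×1.902) = 0.5652; e^(−k_r t) = e^(−1.96×1.902) = 0.02403.
D = 5.855 × (0.5652 − 0.02403) + 1.33 × 0.02403 = 3.168 + 0.03197 = 3.200 mg/L.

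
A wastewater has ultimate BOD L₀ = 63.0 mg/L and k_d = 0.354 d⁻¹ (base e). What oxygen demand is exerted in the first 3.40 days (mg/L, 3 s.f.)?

y_t = L₀(1 − e^(−k_d t)) = 63.0 × (1 − e^(−0.354×3.40))
= 63.0 × (1 − 0.3001) = 63.0 × 0.6999 = 44.09 mg/L.

y ≈ 44.1 mg/L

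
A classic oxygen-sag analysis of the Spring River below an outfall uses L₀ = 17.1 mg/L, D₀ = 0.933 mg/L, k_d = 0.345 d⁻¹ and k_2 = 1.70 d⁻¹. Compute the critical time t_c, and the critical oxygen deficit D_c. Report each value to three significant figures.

With k_2/k_d = 4.928 and 1 − D₀(k_2−k_d)/(k_d L₀) = 0.7857,
t_c = ln(4.928 × 0.7857) / (1.70 − 0.345) = ln(3.872) / 1.355 = 1.354/1.355 = 0.9990 d.
D_c = (k_d/k_2) L₀ e^(−k_d t_c) = (0.345/1.70) × 17.1 × e^(−0.345×0.9990) = 0.2029 × 17.1 × 0.7085 = 2.459 mg/L.

t_c ≈ 0.999 d; D_c ≈ 2.46 mg/L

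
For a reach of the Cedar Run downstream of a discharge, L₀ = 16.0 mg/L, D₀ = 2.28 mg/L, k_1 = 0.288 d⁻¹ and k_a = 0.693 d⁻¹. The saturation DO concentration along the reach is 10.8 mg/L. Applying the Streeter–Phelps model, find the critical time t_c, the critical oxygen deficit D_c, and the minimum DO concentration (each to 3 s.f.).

With k_a/k_1 = 2.406 and 1 − D₀(k_a−k_1)/(k_1 L₀) = 0.7996,
t_c = ln(2.406 × 0.7996) / (0.693 − 0.288) = ln(1.924) / 0.4050 = 0.6544/0.4050 = 1.616 d.
L(t_c) = L₀ e^(−k_1 t_c) = 16.0 × 0.6279 = 10.05 mg/L, and at the critical point k_a D_c = k_1 L, so D_c = (0.288/0.693) × 10.05 = 4.175 mg/L.
Minimum DO = C_s − D_c = 10.8 − 4.175 = 6.625 mg/L.

t_c ≈ 1.62 d; D_c ≈ 4.18 mg/L; min DO ≈ 6.62 mg/L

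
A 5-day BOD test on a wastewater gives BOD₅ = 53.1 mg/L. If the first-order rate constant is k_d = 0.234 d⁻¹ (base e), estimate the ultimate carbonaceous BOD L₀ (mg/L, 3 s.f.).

L₀ ≈ 77.0 mg/L

BOD₅ = L₀(1 − e^(−5k_d)) ⇒ L₀ = BOD₅ / (1 − e^(−5×0.234))
= 53.1 / (1 − 0.3104) = 53.1 / 0.6896 = 77.00 mg/L.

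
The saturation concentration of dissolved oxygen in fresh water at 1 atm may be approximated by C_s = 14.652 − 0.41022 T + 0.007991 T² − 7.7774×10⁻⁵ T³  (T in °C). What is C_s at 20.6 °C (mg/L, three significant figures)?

C_s = 14.652 − 0.41022×20.6 + 0.007991×20.6² − 7.7774×10⁻⁵×20.6³ = 8.913 mg/L.

C_s ≈ 8.91 mg/L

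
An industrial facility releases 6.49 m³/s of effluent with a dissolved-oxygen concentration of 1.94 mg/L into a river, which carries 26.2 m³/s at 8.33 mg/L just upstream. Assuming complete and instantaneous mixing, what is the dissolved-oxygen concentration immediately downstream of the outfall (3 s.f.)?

Flow-weighted mixing: C = (Q_r C_r + Q_w C_w)/(Q_r + Q_w)
= (26.2×8.33 + 6.49×1.94)/(26.2 + 6.49) = 230.8/32.69 = 7.061 mg/L.

7.06 mg/L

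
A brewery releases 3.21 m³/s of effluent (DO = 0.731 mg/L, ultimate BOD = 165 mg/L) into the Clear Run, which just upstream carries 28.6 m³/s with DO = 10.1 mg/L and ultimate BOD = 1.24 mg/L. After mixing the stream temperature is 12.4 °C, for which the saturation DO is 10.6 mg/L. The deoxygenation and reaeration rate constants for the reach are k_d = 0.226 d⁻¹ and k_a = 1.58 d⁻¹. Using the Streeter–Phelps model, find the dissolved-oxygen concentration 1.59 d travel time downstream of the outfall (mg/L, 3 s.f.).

DO ≈ 8.65 mg/L

Mixed DO = (28.6×10.1 + 3.21×0.731)/(28.6+3.21) = 291.2/31.81 = 9.155 mg/L.
Mixed L₀ = (28.6×1.24 + 3.21×165)/(31.81) = 565.1/31.81 = 17.77 mg/L.
Initial deficit D₀ = C_s − DO₀ = 10.6 − 9.155 = 1.445 mg/L.
D(1.59) = [0.226×17.77/(1.58−0.226)](e^(−0.226×1.59) − e^(−1.58×1.59)) + 1.445 e^(−1.58×1.59)
= 2.965 × (0.6981 − 0.08109) + 1.445 × 0.08109 = 1.947 mg/L.
DO = 10.6 − 1.947 = 8.653 mg/L.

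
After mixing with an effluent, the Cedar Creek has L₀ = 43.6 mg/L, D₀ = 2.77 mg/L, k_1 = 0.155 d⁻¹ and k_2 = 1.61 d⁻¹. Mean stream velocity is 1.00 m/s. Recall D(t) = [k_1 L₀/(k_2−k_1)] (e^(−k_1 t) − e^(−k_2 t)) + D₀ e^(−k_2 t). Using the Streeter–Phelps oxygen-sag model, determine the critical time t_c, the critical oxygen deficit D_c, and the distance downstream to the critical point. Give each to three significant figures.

t_c ≈ 0.985 d; D_c ≈ 3.60 mg/L; x_c ≈ 85.1 km

With k_2/k_1 = 10.39 and 1 − D₀(k_2−k_1)/(k_1 L₀) = 0.4036,
t_c = ln(10.39 × 0.4036) / (1.61 − 0.155) = ln(4.192) / 1.455 = 1.433/1.455 = 0.9851 d.
D_c = (k_1/k_2) L₀ e^(−k_1 t_c) = (0.155/1.61) × 43.6 × e^(−0.155×0.9851) = 0.09627 × 43.6 × 0.8584 = 3.603 mg/L.
x_c = v t_c = 1.00 m/s × 0.9851 d × 86400 s/d = 85110 m ≈ 85.1 km.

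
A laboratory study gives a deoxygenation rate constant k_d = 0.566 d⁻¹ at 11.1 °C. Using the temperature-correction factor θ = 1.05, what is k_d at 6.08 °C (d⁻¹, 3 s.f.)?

k_d(T₂) = k_d(T₁) · θ^(T₂−T₁) = 0.566 × 1.05^(6.08−11.1)
= 0.566 × 1.05^-5.02 = 0.566 × 0.7828 = 0.4430 d⁻¹.

k_d ≈ 0.443 d⁻¹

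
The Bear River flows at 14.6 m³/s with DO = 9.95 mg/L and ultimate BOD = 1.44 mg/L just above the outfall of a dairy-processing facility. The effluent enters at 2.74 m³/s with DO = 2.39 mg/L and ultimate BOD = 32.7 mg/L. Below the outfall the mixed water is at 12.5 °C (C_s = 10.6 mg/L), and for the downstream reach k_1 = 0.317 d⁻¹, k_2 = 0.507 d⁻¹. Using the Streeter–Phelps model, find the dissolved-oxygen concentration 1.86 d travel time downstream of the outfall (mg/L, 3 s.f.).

DO ≈ 8.12 mg/L

Mixed DO = (14.6×9.95 + 2.74×2.39)/(14.6+2.74) = 151.8/17.34 = 8.755 mg/L.
Mixed L₀ = (14.6×1.44 + 2.74×32.7)/(17.34) = 110.6/17.34 = 6.380 mg/L.
Initial deficit D₀ = C_s − DO₀ = 10.6 − 8.755 = 1.845 mg/L.
D(1.86) = [0.317×6.380/(0.507−0.317)](e^(−0.317×1.86) − e^(−0.507×1.86)) + 1.845 e^(−0.507×1.86)
= 10.64 × (0.5545 − 0.3894) + 1.845 × 0.3894 = 2.476 mg/L.
DO = 10.6 − 2.476 = 8.124 mg/L.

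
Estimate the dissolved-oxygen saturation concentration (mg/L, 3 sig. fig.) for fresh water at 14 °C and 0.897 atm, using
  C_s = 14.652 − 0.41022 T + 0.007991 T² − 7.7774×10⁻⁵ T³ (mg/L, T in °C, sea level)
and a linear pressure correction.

At sea level: C_s = 14.652 − 0.41022×14 + 0.007991×14² − 7.7774×10⁻⁵×14³ = 10.26 mg/L.
Pressure correction: C_s' = 10.26 × 0.897 = 9.205 mg/L.

C_s ≈ 9.20 mg/L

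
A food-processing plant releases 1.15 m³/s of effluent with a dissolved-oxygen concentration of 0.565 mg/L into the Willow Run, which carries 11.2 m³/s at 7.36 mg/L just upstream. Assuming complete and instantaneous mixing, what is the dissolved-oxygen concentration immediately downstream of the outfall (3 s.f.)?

Flow-weighted mixing: C = (Q_r C_r + Q_w C_w)/(Q_r + Q_w)
= (11.2×7.36 + 1.15×0.565)/(11.2 + 1.15) = 83.08/12.35 = 6.727 mg/L.

6.73 mg/L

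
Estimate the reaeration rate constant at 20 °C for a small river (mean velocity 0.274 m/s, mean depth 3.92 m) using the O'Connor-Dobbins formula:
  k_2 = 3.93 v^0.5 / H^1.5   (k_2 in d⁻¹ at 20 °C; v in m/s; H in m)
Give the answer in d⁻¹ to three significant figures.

k_2 = 3.93 × 0.274^0.5 / 3.92^1.5 = 3.93 × 0.5235 / 7.761 = 0.2651 d⁻¹.

k_2 ≈ 0.265 d⁻¹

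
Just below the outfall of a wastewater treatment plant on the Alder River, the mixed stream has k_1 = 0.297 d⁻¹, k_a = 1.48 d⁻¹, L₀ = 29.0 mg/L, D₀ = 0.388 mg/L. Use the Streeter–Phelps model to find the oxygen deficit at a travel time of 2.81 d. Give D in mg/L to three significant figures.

k_1 L₀/(k_a−k_1) = 0.297×29.0/(1.48−0.297) = 8.613/1.183 = 7.281 mg/L.
e^(−k_1 t) = e^(−0.297×2.810) = 0.4341; e^(−k_a t) = e^(−1.48×2.810) = 0.01563.
D = 7.281 × (0.4341 − 0.01563) + 0.388 × 0.01563 = 3.046 + 0.006063 = 3.053 mg/L.

D ≈ 3.05 mg/L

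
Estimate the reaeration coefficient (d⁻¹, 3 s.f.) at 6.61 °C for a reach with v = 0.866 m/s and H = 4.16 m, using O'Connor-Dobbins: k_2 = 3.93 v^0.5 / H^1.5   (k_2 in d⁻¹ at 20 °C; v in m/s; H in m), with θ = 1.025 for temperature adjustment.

k_2 ≈ 0.310 d⁻¹

k_2(20) = 3.93 × 0.866^0.5 / 4.16^1.5 = 3.93 × 0.9306 / 8.485 = 0.4310 d⁻¹.
k_2(6.61) = 0.4310 × 1.025^(6.61−20) = 0.4310 × 0.7185 = 0.3097 d⁻¹.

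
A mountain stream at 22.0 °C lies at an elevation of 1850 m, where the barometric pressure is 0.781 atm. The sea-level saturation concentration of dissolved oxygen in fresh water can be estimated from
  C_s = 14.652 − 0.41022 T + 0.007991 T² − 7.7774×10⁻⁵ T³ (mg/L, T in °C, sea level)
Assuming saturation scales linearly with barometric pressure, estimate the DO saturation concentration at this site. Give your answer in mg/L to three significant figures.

C_s ≈ 6.77 mg/L

At sea level: C_s = 14.652 − 0.41022×22.0 + 0.007991×22.0² − 7.7774×10⁻⁵×22.0³ = 8.667 mg/L.
Pressure correction: C_s' = 8.667 × 0.781 = 6.769 mg/L.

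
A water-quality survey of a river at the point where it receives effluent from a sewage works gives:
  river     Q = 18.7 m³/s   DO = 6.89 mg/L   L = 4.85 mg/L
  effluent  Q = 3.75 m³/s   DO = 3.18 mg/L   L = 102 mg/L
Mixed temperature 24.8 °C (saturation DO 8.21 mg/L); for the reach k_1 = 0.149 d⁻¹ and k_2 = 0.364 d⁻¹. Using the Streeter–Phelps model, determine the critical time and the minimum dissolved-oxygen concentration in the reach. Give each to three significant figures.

t_c ≈ 3.49 d; minimum DO ≈ 3.08 mg/L

Mixed DO = (18.7×6.89 + 3.75×3.18)/(18.7+3.75) = 140.8/22.45 = 6.270 mg/L.
Mixed L₀ = (18.7×4.85 + 3.75×102)/(22.45) = 473.2/22.45 = 21.08 mg/L.
Initial deficit D₀ = C_s − DO₀ = 8.21 − 6.270 = 1.940 mg/L.
t_c = (1/0.2150) ln[(0.364/0.149)(1 − 1.940×0.2150/(0.149×21.08))] = 4.651 × ln(2.119) = 3.492 d.
D_c = (0.149/0.364) × 21.08 × e^(−0.149×3.492) = 0.4093 × 21.08 × 0.5944 = 5.128 mg/L.
Minimum DO = 8.21 − 5.128 = 3.082 mg/L.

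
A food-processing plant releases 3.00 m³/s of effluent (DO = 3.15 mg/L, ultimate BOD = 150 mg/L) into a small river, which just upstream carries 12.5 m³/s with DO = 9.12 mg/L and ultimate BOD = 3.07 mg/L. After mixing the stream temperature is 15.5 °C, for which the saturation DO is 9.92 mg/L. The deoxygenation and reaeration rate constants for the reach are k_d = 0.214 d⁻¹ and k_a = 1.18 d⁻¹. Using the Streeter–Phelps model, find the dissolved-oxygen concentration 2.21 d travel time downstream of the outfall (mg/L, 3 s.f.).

Mixed DO = (12.5×9.12 + 3.00×3.15)/(12.5+3.00) = 123.4/15.50 = 7.965 mg/L.
Mixed L₀ = (12.5×3.07 + 3.00×150)/(15.50) = 488.4/15.50 = 31.51 mg/L.
Initial deficit D₀ = C_s − DO₀ = 9.92 − 7.965 = 1.955 mg/L.
D(2.21) = [0.214×31.51/(1.18−0.214)](e^(−0.214×2.21) − e^(−1.18×2.21)) + 1.955 e^(−1.18×2.21)
= 6.980 × (0.6232 − 0.07370) + 1.955 × 0.07370 = 3.979 mg/L.
DO = 9.92 − 3.979 = 5.941 mg/L.

DO ≈ 5.94 mg/L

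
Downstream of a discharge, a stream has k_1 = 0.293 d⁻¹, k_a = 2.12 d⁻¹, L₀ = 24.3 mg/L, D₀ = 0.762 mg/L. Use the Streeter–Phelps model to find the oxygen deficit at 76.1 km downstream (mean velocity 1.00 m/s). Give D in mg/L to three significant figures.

Travel time t = x/v = 76.1 km / (1.00 m/s) = 76100 m / 1.00 m/s = 76100 s = 0.8808 d.
k_1 L₀/(k_a−k_1) = 0.293×24.3/(2.12−0.293) = 7.120/1.827 = 3.897 mg/L.
e^(−k_1 t) = e^(−0.293×0.8808) = 0.7725; e^(−k_a t) = e^(−2.12×0.8808) = 0.1545.
D = 3.897 × (0.7725 − 0.1545) + 0.762 × 0.1545 = 2.408 + 0.1178 = 2.526 mg/L.

D ≈ 2.53 mg/L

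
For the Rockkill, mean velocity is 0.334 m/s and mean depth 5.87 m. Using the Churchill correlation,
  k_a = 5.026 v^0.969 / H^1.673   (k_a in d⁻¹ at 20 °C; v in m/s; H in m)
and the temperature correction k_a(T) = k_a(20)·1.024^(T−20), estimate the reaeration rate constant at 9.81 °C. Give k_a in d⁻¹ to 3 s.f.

k_a ≈ 0.0706 d⁻¹

k_a(20) = 5.026 × 0.334^0.969 / 5.87^1.673 = 5.026 × 0.3455 / 19.32 = 0.08991 d⁻¹.
k_a(9.81) = 0.08991 × 1.024^(9.81−20) = 0.08991 × 0.7853 = 0.07061 d⁻¹.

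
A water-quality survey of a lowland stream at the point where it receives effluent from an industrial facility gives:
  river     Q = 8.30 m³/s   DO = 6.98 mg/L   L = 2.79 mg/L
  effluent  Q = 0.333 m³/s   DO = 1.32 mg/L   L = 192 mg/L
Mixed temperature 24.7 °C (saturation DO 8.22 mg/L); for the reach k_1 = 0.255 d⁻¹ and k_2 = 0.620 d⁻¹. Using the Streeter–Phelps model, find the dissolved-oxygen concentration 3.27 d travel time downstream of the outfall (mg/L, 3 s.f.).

Mixed DO = (8.30×6.98 + 0.333×1.32)/(8.30+0.333) = 58.37/8.633 = 6.762 mg/L.
Mixed L₀ = (8.30×2.79 + 0.333×192)/(8.633) = 87.09/8.633 = 10.09 mg/L.
Initial deficit D₀ = C_s − DO₀ = 8.22 − 6.762 = 1.458 mg/L.
D(3.27) = [0.255×10.09/(0.620−0.255)](e^(−0.255×3.27) − e^(−0.620×3.27)) + 1.458 e^(−0.620×3.27)
= 7.048 × (0.4344 − 0.1317) + 1.458 × 0.1317 = 2.325 mg/L.
DO = 8.22 − 2.325 = 5.895 mg/L.

DO ≈ 5.89 mg/L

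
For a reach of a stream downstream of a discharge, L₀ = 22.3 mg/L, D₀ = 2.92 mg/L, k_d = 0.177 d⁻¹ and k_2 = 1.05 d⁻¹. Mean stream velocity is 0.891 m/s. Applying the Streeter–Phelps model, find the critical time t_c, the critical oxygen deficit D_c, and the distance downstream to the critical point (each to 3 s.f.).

t_c ≈ 0.850 d; D_c ≈ 3.23 mg/L; x_c ≈ 65.5 km

t_c = [1/(k_2−k_d)] ln[(k_2/k_d)(1 − D₀(k_2−k_d)/(k_d L₀))]
= [1/(1.05−0.177)] ln[(1.05/0.177)(1 − 2.92×0.8730/(0.177×22.3))]
= (1/0.8730) ln[5.932 × 0.3542] = 1.145 × ln(2.101) = 1.145 × 0.7424 = 0.8504 d.
L(t_c) = L₀ e^(−k_d t_c) = 22.3 × 0.8603 = 19.18 mg/L, and at the critical point k_2 D_c = k_d L, so D_c = (0.177/1.05) × 19.18 = 3.234 mg/L.
x_c = v t_c = 0.891 m/s × 0.8504 d × 86400 s/d = 65470 m ≈ 65.5 km.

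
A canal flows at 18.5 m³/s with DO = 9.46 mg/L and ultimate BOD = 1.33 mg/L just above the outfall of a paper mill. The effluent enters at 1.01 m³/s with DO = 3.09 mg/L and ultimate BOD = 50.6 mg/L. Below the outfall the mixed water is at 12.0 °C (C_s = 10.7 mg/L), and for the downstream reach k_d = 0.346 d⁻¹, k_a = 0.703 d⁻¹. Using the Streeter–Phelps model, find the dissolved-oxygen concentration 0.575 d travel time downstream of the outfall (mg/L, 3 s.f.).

DO ≈ 9.08 mg/L

Mixed DO = (18.5×9.46 + 1.01×3.09)/(18.5+1.01) = 178.1/19.51 = 9.130 mg/L.
Mixed L₀ = (18.5×1.33 + 1.01×50.6)/(19.51) = 75.71/19.51 = 3.881 mg/L.
Initial deficit D₀ = C_s − DO₀ = 10.7 − 9.130 = 1.570 mg/L.
D(0.575) = [0.346×3.881/(0.703−0.346)](e^(−0.346×0.575) − e^(−0.703×0.575)) + 1.570 e^(−0.703×0.575)
= 3.761 × (0.8196 − 0.6675) + 1.570 × 0.6675 = 1.620 mg/L.
DO = 10.7 − 1.620 = 9.080 mg/L.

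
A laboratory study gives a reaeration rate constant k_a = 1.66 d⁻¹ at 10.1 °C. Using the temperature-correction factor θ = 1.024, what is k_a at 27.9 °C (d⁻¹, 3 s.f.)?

k_a(T₂) = k_a(T₁) · θ^(T₂−T₁) = 1.66 × 1.024^(27.9−10.1)
= 1.66 × 1.024^17.8 = 1.66 × 1.525 = 2.532 d⁻¹.

k_a ≈ 2.53 d⁻¹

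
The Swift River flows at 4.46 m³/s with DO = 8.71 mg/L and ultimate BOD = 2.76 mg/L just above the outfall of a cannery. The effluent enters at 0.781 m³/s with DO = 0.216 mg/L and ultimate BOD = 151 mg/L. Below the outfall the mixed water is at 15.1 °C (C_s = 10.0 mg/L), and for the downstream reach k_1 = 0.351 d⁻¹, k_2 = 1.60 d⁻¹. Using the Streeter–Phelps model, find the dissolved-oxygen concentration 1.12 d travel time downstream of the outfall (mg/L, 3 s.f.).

Mixed DO = (4.46×8.71 + 0.781×0.216)/(4.46+0.781) = 39.02/5.241 = 7.444 mg/L.
Mixed L₀ = (4.46×2.76 + 0.781×151)/(5.241) = 130.2/5.241 = 24.85 mg/L.
Initial deficit D₀ = C_s − DO₀ = 10.0 − 7.444 = 2.556 mg/L.
D(1.12) = [0.351×24.85/(1.60−0.351)](e^(−0.351×1.12) − e^(−1.60×1.12)) + 2.556 e^(−1.60×1.12)
= 6.984 × (0.6749 − 0.1666) + 2.556 × 0.1666 = 3.976 mg/L.
DO = 10.0 − 3.976 = 6.024 mg/L.

DO ≈ 6.02 mg/L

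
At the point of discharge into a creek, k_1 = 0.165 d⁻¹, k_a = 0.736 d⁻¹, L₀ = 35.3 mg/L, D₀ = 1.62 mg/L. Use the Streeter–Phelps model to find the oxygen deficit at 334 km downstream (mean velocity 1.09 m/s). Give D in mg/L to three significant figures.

D ≈ 5.05 mg/L

Travel time t = x/v = 334 km / (1.09 m/s) = 334000 m / 1.09 m/s = 306400 s = 3.547 d.
k_1 L₀/(k_a−k_1) = 0.165×35.3/(0.736−0.165) = 5.824/0.5710 = 10.20 mg/L.
e^(−k_1 t) = e^(−0.165×3.547) = 0.5570; e^(−k_a t) = e^(−0.736×3.547) = 0.07352.
D = 10.20 × (0.5570 − 0.07352) + 1.62 × 0.07352 = 4.932 + 0.1191 = 5.051 mg/L.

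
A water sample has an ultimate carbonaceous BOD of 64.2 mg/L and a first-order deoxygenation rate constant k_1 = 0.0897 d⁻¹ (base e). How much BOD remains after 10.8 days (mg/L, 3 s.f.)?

L ≈ 24.4 mg/L

L_t = L₀ e^(−k_1 t) = 64.2 × e^(−0.0897×10.8) = 64.2 × 0.3796 = 24.37 mg/L.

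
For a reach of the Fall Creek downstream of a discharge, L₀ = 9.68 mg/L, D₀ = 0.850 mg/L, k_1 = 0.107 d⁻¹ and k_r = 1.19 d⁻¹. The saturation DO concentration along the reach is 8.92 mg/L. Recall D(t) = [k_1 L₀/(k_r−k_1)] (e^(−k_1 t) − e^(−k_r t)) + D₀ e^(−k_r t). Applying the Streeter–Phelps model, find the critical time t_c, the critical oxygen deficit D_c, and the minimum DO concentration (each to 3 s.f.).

t_c ≈ 0.196 d; D_c ≈ 0.852 mg/L; min DO ≈ 8.07 mg/L

t_c = [1/(k_r−k_1)] ln[(k_r/k_1)(1 − D₀(k_r−k_1)/(k_1 L₀))]
= [1/(1.19−0.107)] ln[(1.19/0.107)(1 − 0.850×1.083/(0.107×9.68))]
= (1/1.083) ln[11.12 × 0.1112] = 0.9234 × ln(1.237) = 0.9234 × 0.2127 = 0.1964 d.
L(t_c) = L₀ e^(−k_1 t_c) = 9.68 × 0.9792 = 9.479 mg/L, and at the critical point k_r D_c = k_1 L, so D_c = (0.107/1.19) × 9.479 = 0.8523 mg/L.
Minimum DO = C_s − D_c = 8.92 − 0.8523 = 8.068 mg/L.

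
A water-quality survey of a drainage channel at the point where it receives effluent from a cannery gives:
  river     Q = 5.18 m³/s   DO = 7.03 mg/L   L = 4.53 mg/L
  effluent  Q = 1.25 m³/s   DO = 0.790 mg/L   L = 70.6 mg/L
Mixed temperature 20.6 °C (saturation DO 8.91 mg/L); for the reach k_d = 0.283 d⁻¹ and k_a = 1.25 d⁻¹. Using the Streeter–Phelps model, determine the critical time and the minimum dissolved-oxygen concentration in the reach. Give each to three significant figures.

Mixed DO = (5.18×7.03 + 1.25×0.790)/(5.18+1.25) = 37.40/6.430 = 5.817 mg/L.
Mixed L₀ = (5.18×4.53 + 1.25×70.6)/(6.430) = 111.7/6.430 = 17.37 mg/L.
Initial deficit D₀ = C_s − DO₀ = 8.91 − 5.817 = 3.093 mg/L.
t_c = (1/0.9670) ln[(1.25/0.283)(1 − 3.093×0.9670/(0.283×17.37))] = 1.034 × ln(1.730) = 0.5669 d.
D_c = (0.283/1.25) × 17.37 × e^(−0.283×0.5669) = 0.2264 × 17.37 × 0.8518 = 3.350 mg/L.
Minimum DO = 8.91 − 3.350 = 5.560 mg/L.

t_c ≈ 0.567 d; minimum DO ≈ 5.56 mg/L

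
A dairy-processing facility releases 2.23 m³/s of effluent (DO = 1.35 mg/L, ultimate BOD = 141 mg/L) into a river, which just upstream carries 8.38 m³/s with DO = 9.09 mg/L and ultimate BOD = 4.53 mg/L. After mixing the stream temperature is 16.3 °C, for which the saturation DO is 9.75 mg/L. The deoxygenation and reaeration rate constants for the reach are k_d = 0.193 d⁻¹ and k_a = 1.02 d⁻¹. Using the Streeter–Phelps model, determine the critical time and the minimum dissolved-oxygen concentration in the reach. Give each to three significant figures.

Mixed DO = (8.38×9.09 + 2.23×1.35)/(8.38+2.23) = 79.18/10.61 = 7.463 mg/L.
Mixed L₀ = (8.38×4.53 + 2.23×141)/(10.61) = 352.4/10.61 = 33.21 mg/L.
Initial deficit D₀ = C_s − DO₀ = 9.75 − 7.463 = 2.287 mg/L.
t_c = (1/0.8270) ln[(1.02/0.193)(1 − 2.287×0.8270/(0.193×33.21))] = 1.209 × ln(3.726) = 1.590 d.
D_c = (0.193/1.02) × 33.21 × e^(−0.193×1.590) = 0.1892 × 33.21 × 0.7357 = 4.623 mg/L.
Minimum DO = 9.75 − 4.623 = 5.127 mg/L.

t_c ≈ 1.59 d; minimum DO ≈ 5.13 mg/L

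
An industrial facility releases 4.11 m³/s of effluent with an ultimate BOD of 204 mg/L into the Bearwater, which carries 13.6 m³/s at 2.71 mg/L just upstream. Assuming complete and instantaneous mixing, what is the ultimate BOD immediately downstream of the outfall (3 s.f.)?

49.4 mg/L

Flow-weighted mixing: C = (Q_r C_r + Q_w C_w)/(Q_r + Q_w)
= (13.6×2.71 + 4.11×204)/(13.6 + 4.11) = 875.3/17.71 = 49.42 mg/L.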